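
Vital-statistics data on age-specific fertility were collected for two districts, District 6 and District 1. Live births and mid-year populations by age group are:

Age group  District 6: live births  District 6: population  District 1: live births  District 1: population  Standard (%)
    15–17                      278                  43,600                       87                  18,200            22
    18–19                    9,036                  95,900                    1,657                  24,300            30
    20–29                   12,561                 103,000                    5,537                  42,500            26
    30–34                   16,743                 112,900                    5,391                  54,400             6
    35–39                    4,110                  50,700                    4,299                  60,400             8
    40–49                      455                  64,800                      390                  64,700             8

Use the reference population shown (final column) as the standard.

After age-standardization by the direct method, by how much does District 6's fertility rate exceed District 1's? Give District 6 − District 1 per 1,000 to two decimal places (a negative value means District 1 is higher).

9.82

Age-specific rates per 1,000 for District 6: 6.376, 94.223, 121.951, 148.299, 81.065, 7.022.
For District 1: 4.780, 68.189, 130.282, 99.099, 71.175, 6.028.
Standard weights: 0.22, 0.30, 0.26, 0.06, 0.08, 0.08.
District 6: 0.2200×6.376 + 0.3000×94.223 + 0.2600×121.951 + 0.0600×148.299 + 0.0800×81.065 + 0.0800×7.022 = 77.3220 per 1,000.
District 1: 0.2200×4.780 + 0.3000×68.189 + 0.2600×130.282 + 0.0600×99.099 + 0.0800×71.175 + 0.0800×6.028 = 67.5041 per 1,000.
Difference = 77.3220 − 67.5041 = 9.8179.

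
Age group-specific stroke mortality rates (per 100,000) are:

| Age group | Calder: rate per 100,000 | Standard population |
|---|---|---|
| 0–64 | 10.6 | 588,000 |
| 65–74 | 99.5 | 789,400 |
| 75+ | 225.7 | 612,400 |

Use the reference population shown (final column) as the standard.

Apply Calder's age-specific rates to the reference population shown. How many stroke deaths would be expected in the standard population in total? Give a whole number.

Expected stroke deaths = Σ (standard pop × age-specific rate ÷ 100,000)
= 588,000×10.6/100,000 + 789,400×99.5/100,000 + 612,400×225.7/100,000
= 62.33 + 785.45 + 1382.19 = 2229.97.

2230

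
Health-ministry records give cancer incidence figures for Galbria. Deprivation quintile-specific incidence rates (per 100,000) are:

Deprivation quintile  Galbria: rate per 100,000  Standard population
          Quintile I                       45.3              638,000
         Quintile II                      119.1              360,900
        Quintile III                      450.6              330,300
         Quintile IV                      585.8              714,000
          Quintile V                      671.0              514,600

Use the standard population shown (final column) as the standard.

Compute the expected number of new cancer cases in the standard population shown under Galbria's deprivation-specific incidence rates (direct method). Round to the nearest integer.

9843

Expected new cancer cases = Σ (standard pop × deprivation-specific rate ÷ 100,000)
= 638,000×45.3/100,000 + 360,900×119.1/100,000 + 330,300×450.6/100,000 + 714,000×585.8/100,000 + 514,600×671.0/100,000
= 289.01 + 429.83 + 1488.33 + 4182.61 + 3452.97 = 9842.76.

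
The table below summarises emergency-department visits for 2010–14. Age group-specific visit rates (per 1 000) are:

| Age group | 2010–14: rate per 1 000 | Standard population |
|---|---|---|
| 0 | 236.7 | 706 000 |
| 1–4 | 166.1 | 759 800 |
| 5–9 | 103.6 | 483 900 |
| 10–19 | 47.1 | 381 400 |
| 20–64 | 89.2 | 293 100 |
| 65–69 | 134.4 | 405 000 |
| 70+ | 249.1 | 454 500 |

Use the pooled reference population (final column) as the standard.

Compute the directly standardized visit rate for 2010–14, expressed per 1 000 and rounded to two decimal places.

159.37

Standard total = 3 483 700; weights = 0.2027, 0.2181, 0.1389, 0.1095, 0.0841, 0.1163, 0.1305.
Standardized rate: 0.2027×236.7 + 0.2181×166.1 + 0.1389×103.6 + 0.1095×47.1 + 0.0841×89.2 + 0.1163×134.4 + 0.1305×249.1 = 159.3712 per 1 000.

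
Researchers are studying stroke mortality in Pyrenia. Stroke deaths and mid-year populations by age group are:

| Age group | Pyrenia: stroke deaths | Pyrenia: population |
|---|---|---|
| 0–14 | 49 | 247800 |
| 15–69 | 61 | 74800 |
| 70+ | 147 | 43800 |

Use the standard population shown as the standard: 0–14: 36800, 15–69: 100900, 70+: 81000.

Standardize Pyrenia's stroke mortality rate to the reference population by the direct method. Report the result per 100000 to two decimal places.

Age-specific rates per 100000 for Pyrenia: 19.77, 81.55, 335.62.
Standard total = 218700; weights = 0.1683, 0.4614, 0.3704.
Standardized rate: 0.1683×19.77 + 0.4614×81.55 + 0.3704×335.62 = 165.2542 per 100000.

165.25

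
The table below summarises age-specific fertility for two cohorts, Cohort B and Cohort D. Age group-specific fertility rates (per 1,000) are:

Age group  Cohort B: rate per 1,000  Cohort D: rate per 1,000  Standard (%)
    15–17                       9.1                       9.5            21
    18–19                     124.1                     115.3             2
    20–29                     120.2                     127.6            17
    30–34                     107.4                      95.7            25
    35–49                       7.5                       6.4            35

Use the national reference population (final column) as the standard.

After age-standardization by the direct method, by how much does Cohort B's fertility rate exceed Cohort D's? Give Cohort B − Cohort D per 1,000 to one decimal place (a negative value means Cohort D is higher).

2.1

Standard weights: 0.21, 0.02, 0.17, 0.25, 0.35.
Cohort B: 0.2100×9.1 + 0.0200×124.1 + 0.1700×120.2 + 0.2500×107.4 + 0.3500×7.5 = 54.3020 per 1,000.
Cohort D: 0.2100×9.5 + 0.0200×115.3 + 0.1700×127.6 + 0.2500×95.7 + 0.3500×6.4 = 52.1580 per 1,000.
Difference = 54.3020 − 52.1580 = 2.1440.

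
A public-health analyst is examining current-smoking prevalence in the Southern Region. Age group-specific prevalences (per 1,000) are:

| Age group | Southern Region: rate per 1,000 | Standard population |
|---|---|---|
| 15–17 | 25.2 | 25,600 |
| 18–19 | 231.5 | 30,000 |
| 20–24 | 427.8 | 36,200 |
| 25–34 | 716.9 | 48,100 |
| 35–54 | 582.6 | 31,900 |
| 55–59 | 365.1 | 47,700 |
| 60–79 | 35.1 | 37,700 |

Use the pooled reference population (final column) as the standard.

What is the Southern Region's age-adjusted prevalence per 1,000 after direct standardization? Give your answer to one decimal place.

368.9

Standard total = 257,200; weights = 0.0995, 0.1166, 0.1407, 0.1870, 0.1240, 0.1855, 0.1466.
Standardized rate: 0.0995×25.2 + 0.1166×231.5 + 0.1407×427.8 + 0.1870×716.9 + 0.1240×582.6 + 0.1855×365.1 + 0.1466×35.1 = 368.9069 per 1,000.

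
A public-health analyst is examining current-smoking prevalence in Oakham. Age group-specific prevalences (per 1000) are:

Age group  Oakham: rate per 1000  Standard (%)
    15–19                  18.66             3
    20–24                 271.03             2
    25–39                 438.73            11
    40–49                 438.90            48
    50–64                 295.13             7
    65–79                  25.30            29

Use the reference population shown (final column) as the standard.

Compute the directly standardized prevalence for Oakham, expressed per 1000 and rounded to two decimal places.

292.91

Standard weights: 0.03, 0.02, 0.11, 0.48, 0.07, 0.29.
Standardized rate: 0.0300×18.66 + 0.0200×271.03 + 0.1100×438.73 + 0.4800×438.90 + 0.0700×295.13 + 0.2900×25.30 = 292.9088 per 1000.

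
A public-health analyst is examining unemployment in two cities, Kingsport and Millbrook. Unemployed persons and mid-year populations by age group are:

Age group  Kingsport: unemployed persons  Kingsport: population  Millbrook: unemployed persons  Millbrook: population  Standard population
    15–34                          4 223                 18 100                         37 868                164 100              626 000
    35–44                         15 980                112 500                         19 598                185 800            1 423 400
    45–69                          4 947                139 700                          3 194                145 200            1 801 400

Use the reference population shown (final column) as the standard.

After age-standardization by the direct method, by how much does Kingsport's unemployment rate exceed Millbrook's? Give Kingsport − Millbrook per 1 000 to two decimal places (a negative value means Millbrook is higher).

20.21

Age-specific rates per 1 000 for Kingsport: 233.315, 142.044, 35.412.
For Millbrook: 230.762, 105.479, 21.997.
Standard total = 3 850 800; weights = 0.1626, 0.3696, 0.4678.
Kingsport: 0.1626×233.315 + 0.3696×142.044 + 0.4678×35.412 = 106.9990 per 1 000.
Millbrook: 0.1626×230.762 + 0.3696×105.479 + 0.4678×21.997 = 86.7927 per 1 000.
Difference = 106.9990 − 86.7927 = 20.2062.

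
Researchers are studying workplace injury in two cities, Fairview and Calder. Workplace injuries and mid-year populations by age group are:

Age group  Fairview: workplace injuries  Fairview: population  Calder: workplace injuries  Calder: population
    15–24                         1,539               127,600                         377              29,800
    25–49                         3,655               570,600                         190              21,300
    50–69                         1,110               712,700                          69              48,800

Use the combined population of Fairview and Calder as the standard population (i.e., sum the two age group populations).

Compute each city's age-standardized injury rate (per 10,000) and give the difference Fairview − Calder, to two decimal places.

Age-specific rates per 10,000 for Fairview: 120.61, 64.06, 15.57.
For Calder: 126.51, 89.20, 14.14.
Combined standard total = 1,510,800; weights = 0.1042, 0.3918, 0.5040.
Fairview: 0.1042×120.61 + 0.3918×64.06 + 0.5040×15.57 = 45.5114 per 10,000.
Calder: 0.1042×126.51 + 0.3918×89.20 + 0.5040×14.14 = 55.2544 per 10,000.
Difference = 45.5114 − 55.2544 = -9.7430.

-9.74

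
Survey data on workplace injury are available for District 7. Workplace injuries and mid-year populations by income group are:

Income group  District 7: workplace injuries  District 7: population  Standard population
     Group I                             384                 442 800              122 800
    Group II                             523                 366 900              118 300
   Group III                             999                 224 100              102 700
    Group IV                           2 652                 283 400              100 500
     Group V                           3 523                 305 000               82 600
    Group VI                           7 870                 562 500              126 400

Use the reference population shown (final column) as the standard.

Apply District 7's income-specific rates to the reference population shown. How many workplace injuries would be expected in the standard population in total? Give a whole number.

4396

Income-specific rates per 10 000 for District 7: 8.67, 14.25, 44.58, 93.58, 115.51, 139.91.
Expected workplace injuries = Σ (standard pop × income-specific rate ÷ 10 000)
= 122 800×8.67/10 000 + 118 300×14.25/10 000 + 102 700×44.58/10 000 + 100 500×93.58/10 000 + 82 600×115.51/10 000 + 126 400×139.91/10 000
= 106.49 + 168.63 + 457.82 + 940.46 + 954.10 + 1768.48 = 4395.98.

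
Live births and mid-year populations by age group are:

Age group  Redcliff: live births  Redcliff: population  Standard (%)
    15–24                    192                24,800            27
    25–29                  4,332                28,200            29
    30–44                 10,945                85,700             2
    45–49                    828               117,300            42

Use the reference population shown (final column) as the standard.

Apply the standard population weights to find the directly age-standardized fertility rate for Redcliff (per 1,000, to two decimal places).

Age-specific rates per 1,000 for Redcliff: 7.742, 153.617, 127.713, 7.059.
Standard weights: 0.27, 0.29, 0.02, 0.42.
Standardized rate: 0.2700×7.742 + 0.2900×153.617 + 0.0200×127.713 + 0.4200×7.059 = 52.1582 per 1,000.

52.16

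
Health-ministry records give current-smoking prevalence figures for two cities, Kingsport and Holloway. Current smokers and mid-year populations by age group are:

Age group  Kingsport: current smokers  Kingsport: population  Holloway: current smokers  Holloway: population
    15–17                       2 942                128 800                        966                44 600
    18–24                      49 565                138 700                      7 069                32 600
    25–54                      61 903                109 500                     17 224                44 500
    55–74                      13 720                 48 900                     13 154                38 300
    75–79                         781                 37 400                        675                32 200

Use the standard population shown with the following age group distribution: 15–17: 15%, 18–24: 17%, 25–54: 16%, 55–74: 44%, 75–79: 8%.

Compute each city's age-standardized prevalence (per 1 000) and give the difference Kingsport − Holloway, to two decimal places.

24.92

Age-specific rates per 1 000 for Kingsport: 22.842, 357.354, 565.324, 280.573, 20.882.
For Holloway: 21.659, 216.840, 387.056, 343.446, 20.963.
Standard weights: 0.15, 0.17, 0.16, 0.44, 0.08.
Kingsport: 0.1500×22.842 + 0.1700×357.354 + 0.1600×565.324 + 0.4400×280.573 + 0.0800×20.882 = 279.7508 per 1 000.
Holloway: 0.1500×21.659 + 0.1700×216.840 + 0.1600×387.056 + 0.4400×343.446 + 0.0800×20.963 = 254.8342 per 1 000.
Difference = 279.7508 − 254.8342 = 24.9166.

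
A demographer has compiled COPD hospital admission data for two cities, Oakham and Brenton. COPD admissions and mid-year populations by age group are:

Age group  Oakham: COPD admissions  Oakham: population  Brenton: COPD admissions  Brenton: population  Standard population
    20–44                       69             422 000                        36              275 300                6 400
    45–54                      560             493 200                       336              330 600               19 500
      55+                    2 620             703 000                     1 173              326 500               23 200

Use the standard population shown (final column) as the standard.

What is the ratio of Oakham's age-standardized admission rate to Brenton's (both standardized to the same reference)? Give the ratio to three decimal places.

Age-specific rates per 10 000 for Oakham: 1.64, 11.35, 37.27.
For Brenton: 1.31, 10.16, 35.93.
Standard total = 49 100; weights = 0.1303, 0.3971, 0.4725.
Oakham: 0.1303×1.64 + 0.3971×11.35 + 0.4725×37.27 = 22.3322 per 10 000.
Brenton: 0.1303×1.31 + 0.3971×10.16 + 0.4725×35.93 = 21.1823 per 10 000.
Ratio = 22.3322 ÷ 21.1823 = 1.05429.

1.054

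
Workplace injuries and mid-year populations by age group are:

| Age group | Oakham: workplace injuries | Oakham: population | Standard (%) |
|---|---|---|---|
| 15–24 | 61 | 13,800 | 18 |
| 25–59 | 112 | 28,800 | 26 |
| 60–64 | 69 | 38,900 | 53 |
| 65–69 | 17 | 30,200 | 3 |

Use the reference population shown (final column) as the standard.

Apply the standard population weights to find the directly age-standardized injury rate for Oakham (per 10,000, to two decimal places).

Age-specific rates per 10,000 for Oakham: 44.20, 38.89, 17.74, 5.63.
Standard weights: 0.18, 0.26, 0.53, 0.03.
Standardized rate: 0.1800×44.20 + 0.2600×38.89 + 0.5300×17.74 + 0.0300×5.63 = 27.6375 per 10,000.

27.64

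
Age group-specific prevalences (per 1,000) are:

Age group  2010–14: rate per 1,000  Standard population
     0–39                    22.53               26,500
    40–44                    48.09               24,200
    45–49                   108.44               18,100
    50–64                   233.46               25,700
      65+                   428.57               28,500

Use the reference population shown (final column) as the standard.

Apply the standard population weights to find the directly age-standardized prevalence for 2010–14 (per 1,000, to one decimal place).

Standard total = 123,000; weights = 0.2154, 0.1967, 0.1472, 0.2089, 0.2317.
Standardized rate: 0.2154×22.53 + 0.1967×48.09 + 0.1472×108.44 + 0.2089×233.46 + 0.2317×428.57 = 178.3557 per 1,000.

178.4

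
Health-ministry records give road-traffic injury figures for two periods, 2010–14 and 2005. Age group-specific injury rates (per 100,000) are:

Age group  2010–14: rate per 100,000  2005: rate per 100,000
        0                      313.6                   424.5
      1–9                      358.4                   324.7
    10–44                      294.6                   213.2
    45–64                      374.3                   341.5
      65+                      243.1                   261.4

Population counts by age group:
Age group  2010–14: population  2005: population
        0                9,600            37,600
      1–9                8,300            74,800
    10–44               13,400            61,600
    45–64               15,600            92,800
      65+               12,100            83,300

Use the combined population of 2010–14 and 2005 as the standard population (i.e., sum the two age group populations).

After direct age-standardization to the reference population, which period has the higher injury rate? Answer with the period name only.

Combined standard total = 409,100; weights = 0.1154, 0.2031, 0.1833, 0.2650, 0.2332.
2010–14: 0.1154×313.6 + 0.2031×358.4 + 0.1833×294.6 + 0.2650×374.3 + 0.2332×243.1 = 318.8605 per 100,000.
2005: 0.1154×424.5 + 0.2031×324.7 + 0.1833×213.2 + 0.2650×341.5 + 0.2332×261.4 = 305.4635 per 100,000.

2010–14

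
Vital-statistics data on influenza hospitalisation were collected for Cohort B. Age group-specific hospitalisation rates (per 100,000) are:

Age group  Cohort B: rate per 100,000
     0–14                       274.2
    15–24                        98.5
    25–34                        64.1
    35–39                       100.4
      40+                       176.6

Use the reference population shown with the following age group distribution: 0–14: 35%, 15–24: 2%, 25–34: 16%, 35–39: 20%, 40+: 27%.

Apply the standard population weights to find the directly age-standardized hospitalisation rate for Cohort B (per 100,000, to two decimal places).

Standard weights: 0.35, 0.02, 0.16, 0.20, 0.27.
Standardized rate: 0.3500×274.2 + 0.0200×98.5 + 0.1600×64.1 + 0.2000×100.4 + 0.2700×176.6 = 175.9580 per 100,000.

175.96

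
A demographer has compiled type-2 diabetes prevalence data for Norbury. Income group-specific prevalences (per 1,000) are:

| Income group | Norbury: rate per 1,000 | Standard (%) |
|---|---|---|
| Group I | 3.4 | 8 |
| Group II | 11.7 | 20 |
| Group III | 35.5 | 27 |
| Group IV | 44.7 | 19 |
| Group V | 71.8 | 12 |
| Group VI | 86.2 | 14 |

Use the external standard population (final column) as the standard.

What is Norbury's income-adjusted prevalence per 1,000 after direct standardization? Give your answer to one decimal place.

Standard weights: 0.08, 0.20, 0.27, 0.19, 0.12, 0.14.
Standardized rate: 0.0800×3.4 + 0.2000×11.7 + 0.2700×35.5 + 0.1900×44.7 + 0.1200×71.8 + 0.1400×86.2 = 41.3740 per 1,000.

41.4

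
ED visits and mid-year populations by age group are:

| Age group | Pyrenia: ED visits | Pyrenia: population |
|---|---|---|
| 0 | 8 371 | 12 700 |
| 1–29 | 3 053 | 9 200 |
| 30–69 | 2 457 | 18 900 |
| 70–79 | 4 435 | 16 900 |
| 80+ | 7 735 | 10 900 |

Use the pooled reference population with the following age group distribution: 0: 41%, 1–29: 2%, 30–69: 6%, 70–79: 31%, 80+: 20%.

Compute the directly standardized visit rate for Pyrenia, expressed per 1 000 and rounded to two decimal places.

507.96

Age-specific rates per 1 000 for Pyrenia: 659.134, 331.848, 130.000, 262.426, 709.633.
Standard weights: 0.41, 0.02, 0.06, 0.31, 0.20.
Standardized rate: 0.4100×659.134 + 0.0200×331.848 + 0.0600×130.000 + 0.3100×262.426 + 0.2000×709.633 = 507.9605 per 1 000.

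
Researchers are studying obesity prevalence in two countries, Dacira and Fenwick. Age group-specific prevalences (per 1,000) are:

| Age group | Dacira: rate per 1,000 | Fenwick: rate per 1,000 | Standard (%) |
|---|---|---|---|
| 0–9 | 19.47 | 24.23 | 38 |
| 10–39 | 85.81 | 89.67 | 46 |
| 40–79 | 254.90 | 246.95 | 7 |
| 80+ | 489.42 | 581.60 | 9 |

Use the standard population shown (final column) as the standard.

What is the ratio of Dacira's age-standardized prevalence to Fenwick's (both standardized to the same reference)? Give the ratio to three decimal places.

Standard weights: 0.38, 0.46, 0.07, 0.09.
Dacira: 0.3800×19.47 + 0.4600×85.81 + 0.0700×254.90 + 0.0900×489.42 = 108.7620 per 1,000.
Fenwick: 0.3800×24.23 + 0.4600×89.67 + 0.0700×246.95 + 0.0900×581.60 = 120.0861 per 1,000.
Ratio = 108.7620 ÷ 120.0861 = 0.90570.

0.906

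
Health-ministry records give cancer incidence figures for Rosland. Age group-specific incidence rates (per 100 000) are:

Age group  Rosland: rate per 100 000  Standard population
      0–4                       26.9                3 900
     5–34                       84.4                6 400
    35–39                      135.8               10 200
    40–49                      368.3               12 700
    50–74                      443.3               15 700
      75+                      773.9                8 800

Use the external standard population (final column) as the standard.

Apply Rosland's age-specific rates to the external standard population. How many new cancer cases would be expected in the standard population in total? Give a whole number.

Expected new cancer cases = Σ (standard pop × age-specific rate ÷ 100 000)
= 3 900×26.9/100 000 + 6 400×84.4/100 000 + 10 200×135.8/100 000 + 12 700×368.3/100 000 + 15 700×443.3/100 000 + 8 800×773.9/100 000
= 1.05 + 5.40 + 13.85 + 46.77 + 69.60 + 68.10 = 204.78.

205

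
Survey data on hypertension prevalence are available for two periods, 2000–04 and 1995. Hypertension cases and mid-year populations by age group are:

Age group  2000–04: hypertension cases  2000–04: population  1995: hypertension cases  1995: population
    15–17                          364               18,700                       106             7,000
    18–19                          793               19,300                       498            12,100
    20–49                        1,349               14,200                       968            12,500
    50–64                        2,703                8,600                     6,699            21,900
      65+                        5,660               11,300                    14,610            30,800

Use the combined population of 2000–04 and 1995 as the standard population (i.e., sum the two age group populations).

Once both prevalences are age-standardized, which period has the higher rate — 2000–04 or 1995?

Age-specific rates per 1,000 for 2000–04: 19.465, 41.088, 95.000, 314.302, 500.885.
For 1995: 15.143, 41.157, 77.440, 305.890, 474.351.
Combined standard total = 156,400; weights = 0.1643, 0.2008, 0.1707, 0.1950, 0.2692.
2000–04: 0.1643×19.465 + 0.2008×41.088 + 0.1707×95.000 + 0.1950×314.302 + 0.2692×500.885 = 223.7877 per 1,000.
1995: 0.1643×15.143 + 0.2008×41.157 + 0.1707×77.440 + 0.1950×305.890 + 0.2692×474.351 = 211.3105 per 1,000.
The crude rates (150.75 vs 271.42) would put 1995 higher, but that reflects its age composition; once standardized to a common age structure, 2000–04 has the higher underlying rate.

2000–04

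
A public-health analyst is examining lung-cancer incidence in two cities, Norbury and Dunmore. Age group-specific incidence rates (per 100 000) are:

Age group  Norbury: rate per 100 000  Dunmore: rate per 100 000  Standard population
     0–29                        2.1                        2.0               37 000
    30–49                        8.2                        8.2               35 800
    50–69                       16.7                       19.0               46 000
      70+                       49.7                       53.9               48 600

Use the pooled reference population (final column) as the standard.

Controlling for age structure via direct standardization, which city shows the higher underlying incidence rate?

Dunmore

Standard total = 167 400; weights = 0.2210, 0.2139, 0.2748, 0.2903.
Norbury: 0.2210×2.1 + 0.2139×8.2 + 0.2748×16.7 + 0.2903×49.7 = 21.2358 per 100 000.
Dunmore: 0.2210×2.0 + 0.2139×8.2 + 0.2748×19.0 + 0.2903×53.9 = 23.0651 per 100 000.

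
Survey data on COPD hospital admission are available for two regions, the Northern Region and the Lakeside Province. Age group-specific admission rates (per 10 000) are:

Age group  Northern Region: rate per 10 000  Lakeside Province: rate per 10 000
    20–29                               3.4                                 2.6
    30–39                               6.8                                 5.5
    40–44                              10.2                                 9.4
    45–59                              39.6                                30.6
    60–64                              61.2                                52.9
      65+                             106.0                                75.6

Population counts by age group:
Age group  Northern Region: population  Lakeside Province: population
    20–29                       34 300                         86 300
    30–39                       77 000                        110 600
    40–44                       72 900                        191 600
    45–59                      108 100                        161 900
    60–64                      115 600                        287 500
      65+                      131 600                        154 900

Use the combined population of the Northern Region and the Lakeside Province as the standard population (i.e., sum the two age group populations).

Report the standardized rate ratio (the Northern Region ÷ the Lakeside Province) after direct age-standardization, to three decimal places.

1.273

Combined standard total = 1 532 300; weights = 0.0787, 0.1224, 0.1726, 0.1762, 0.2631, 0.1870.
The Northern Region: 0.0787×3.4 + 0.1224×6.8 + 0.1726×10.2 + 0.1762×39.6 + 0.2631×61.2 + 0.1870×106.0 = 45.7576 per 10 000.
The Lakeside Province: 0.0787×2.6 + 0.1224×5.5 + 0.1726×9.4 + 0.1762×30.6 + 0.2631×52.9 + 0.1870×75.6 = 35.9440 per 10 000.
Ratio = 45.7576 ÷ 35.9440 = 1.27302.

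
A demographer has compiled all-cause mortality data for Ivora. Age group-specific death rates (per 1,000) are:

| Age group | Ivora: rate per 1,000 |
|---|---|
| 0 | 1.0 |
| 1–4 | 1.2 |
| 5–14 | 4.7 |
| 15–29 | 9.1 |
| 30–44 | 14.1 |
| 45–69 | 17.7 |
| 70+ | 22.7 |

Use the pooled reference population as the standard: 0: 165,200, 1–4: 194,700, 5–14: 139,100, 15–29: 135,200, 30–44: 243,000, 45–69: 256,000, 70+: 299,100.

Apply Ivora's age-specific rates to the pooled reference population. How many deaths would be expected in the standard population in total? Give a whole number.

Expected deaths = Σ (standard pop × age-specific rate ÷ 1,000)
= 165,200×1.0/1,000 + 194,700×1.2/1,000 + 139,100×4.7/1,000 + 135,200×9.1/1,000 + 243,000×14.1/1,000 + 256,000×17.7/1,000 + 299,100×22.7/1,000
= 165.20 + 233.64 + 653.77 + 1230.32 + 3426.30 + 4531.20 + 6789.57 = 17030.00.

17030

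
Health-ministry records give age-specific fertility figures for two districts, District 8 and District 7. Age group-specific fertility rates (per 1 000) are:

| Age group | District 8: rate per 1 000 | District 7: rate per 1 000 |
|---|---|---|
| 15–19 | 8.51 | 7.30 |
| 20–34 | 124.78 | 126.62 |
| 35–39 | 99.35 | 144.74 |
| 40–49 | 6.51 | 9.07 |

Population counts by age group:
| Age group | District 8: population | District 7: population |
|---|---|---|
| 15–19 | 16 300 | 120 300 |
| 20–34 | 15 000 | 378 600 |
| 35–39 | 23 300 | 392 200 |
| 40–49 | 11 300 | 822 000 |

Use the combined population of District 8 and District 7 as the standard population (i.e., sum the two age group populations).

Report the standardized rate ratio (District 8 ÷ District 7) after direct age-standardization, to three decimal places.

0.818

Combined standard total = 1 779 000; weights = 0.0768, 0.2212, 0.2336, 0.4684.
District 8: 0.0768×8.51 + 0.2212×124.78 + 0.2336×99.35 + 0.4684×6.51 = 54.5141 per 1 000.
District 7: 0.0768×7.30 + 0.2212×126.62 + 0.2336×144.74 + 0.4684×9.07 = 66.6286 per 1 000.
Ratio = 54.5141 ÷ 66.6286 = 0.81818.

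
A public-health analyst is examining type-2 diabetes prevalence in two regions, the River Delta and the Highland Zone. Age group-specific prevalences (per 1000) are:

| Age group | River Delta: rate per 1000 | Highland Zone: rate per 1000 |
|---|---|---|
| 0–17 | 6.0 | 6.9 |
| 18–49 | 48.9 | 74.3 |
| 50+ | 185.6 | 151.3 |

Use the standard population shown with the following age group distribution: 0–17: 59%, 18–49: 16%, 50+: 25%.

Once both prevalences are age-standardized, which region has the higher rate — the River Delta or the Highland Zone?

River Delta

Standard weights: 0.59, 0.16, 0.25.
The River Delta: 0.5900×6.0 + 0.1600×48.9 + 0.2500×185.6 = 57.7640 per 1000.
The Highland Zone: 0.5900×6.9 + 0.1600×74.3 + 0.2500×151.3 = 53.7840 per 1000.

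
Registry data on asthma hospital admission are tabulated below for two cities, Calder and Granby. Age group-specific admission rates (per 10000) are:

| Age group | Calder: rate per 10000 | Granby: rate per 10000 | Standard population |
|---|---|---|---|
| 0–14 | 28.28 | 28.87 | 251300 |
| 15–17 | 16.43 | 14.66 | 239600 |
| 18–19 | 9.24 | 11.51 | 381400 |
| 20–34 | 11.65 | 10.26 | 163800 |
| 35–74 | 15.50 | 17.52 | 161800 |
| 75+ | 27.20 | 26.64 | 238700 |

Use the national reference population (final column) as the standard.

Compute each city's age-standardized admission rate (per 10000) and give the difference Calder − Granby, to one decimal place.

-0.4

Standard total = 1436600; weights = 0.1749, 0.1668, 0.2655, 0.1140, 0.1126, 0.1662.
Calder: 0.1749×28.28 + 0.1668×16.43 + 0.2655×9.24 + 0.1140×11.65 + 0.1126×15.50 + 0.1662×27.20 = 17.7338 per 10000.
Granby: 0.1749×28.87 + 0.1668×14.66 + 0.2655×11.51 + 0.1140×10.26 + 0.1126×17.52 + 0.1662×26.64 = 18.1204 per 10000.
Difference = 17.7338 − 18.1204 = -0.3866.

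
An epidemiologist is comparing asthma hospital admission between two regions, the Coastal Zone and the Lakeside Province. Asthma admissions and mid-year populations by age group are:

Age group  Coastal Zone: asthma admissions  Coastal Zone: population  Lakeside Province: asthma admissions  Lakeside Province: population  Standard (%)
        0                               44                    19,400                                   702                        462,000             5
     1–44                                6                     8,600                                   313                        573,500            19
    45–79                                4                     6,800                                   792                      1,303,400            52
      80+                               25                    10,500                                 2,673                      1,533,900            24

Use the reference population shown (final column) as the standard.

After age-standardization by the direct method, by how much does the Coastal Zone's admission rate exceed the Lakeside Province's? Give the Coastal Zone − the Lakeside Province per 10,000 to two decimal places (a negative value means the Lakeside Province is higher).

Age-specific rates per 10,000 for the Coastal Zone: 22.68, 6.98, 5.88, 23.81.
For the Lakeside Province: 15.19, 5.46, 6.08, 17.43.
Standard weights: 0.05, 0.19, 0.52, 0.24.
The Coastal Zone: 0.0500×22.68 + 0.1900×6.98 + 0.5200×5.88 + 0.2400×23.81 = 11.2327 per 10,000.
The Lakeside Province: 0.0500×15.19 + 0.1900×5.46 + 0.5200×6.08 + 0.2400×17.43 = 9.1387 per 10,000.
Difference = 11.2327 − 9.1387 = 2.0940.

2.09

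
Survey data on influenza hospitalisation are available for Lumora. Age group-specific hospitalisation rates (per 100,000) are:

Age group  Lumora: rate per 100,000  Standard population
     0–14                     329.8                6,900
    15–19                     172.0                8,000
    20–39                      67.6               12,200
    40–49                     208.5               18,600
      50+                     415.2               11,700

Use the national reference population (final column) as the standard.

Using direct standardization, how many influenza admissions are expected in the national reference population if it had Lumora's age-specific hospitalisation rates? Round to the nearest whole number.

Expected influenza admissions = Σ (standard pop × age-specific rate ÷ 100,000)
= 6,900×329.8/100,000 + 8,000×172.0/100,000 + 12,200×67.6/100,000 + 18,600×208.5/100,000 + 11,700×415.2/100,000
= 22.76 + 13.76 + 8.25 + 38.78 + 48.58 = 132.12.

132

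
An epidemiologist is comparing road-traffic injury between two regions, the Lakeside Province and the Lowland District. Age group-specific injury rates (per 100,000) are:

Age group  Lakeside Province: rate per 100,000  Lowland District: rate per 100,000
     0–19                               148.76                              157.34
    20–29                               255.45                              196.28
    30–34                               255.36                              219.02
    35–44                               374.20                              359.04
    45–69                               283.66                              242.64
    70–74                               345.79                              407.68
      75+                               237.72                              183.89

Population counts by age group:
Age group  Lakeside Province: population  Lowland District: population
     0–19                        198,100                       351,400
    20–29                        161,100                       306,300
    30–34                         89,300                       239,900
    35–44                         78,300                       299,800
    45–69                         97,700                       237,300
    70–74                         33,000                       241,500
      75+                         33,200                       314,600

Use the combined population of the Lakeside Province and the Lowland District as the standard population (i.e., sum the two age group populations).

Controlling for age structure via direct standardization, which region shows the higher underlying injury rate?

Combined standard total = 2,681,500; weights = 0.2049, 0.1743, 0.1228, 0.1410, 0.1249, 0.1024, 0.1297.
The Lakeside Province: 0.2049×148.76 + 0.1743×255.45 + 0.1228×255.36 + 0.1410×374.20 + 0.1249×283.66 + 0.1024×345.79 + 0.1297×237.72 = 260.7924 per 100,000.
The Lowland District: 0.2049×157.34 + 0.1743×196.28 + 0.1228×219.02 + 0.1410×359.04 + 0.1249×242.64 + 0.1024×407.68 + 0.1297×183.89 = 239.8671 per 100,000.
The crude rates (245.75 vs 245.87) would put the Lowland District higher, but that reflects its age composition; once standardized to a common age structure, the Lakeside Province has the higher underlying rate.

Lakeside Province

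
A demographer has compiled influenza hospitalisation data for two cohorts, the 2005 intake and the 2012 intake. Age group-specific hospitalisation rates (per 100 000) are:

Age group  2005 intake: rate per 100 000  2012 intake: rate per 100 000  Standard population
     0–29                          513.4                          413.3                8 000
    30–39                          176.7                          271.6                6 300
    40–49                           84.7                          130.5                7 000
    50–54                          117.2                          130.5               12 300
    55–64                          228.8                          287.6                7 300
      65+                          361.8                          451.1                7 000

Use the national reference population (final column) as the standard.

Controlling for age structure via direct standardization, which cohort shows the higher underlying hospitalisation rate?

2012 intake

Standard total = 47 900; weights = 0.1670, 0.1315, 0.1461, 0.2568, 0.1524, 0.1461.
The 2005 intake: 0.1670×513.4 + 0.1315×176.7 + 0.1461×84.7 + 0.2568×117.2 + 0.1524×228.8 + 0.1461×361.8 = 239.2006 per 100 000.
The 2012 intake: 0.1670×413.3 + 0.1315×271.6 + 0.1461×130.5 + 0.2568×130.5 + 0.1524×287.6 + 0.1461×451.1 = 267.0837 per 100 000.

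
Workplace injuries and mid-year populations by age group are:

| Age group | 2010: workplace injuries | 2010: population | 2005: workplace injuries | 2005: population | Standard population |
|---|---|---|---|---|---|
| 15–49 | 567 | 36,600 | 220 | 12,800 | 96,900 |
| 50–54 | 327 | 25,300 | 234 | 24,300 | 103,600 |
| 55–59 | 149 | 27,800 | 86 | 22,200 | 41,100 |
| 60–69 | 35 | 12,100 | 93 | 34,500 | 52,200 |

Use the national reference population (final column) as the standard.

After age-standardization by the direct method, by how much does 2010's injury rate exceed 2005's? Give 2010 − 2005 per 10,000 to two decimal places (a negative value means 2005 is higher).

8.46

Age-specific rates per 10,000 for 2010: 154.92, 129.25, 53.60, 28.93.
For 2005: 171.88, 96.30, 38.74, 26.96.
Standard total = 293,800; weights = 0.3298, 0.3526, 0.1399, 0.1777.
2010: 0.3298×154.92 + 0.3526×129.25 + 0.1399×53.60 + 0.1777×28.93 = 109.3074 per 10,000.
2005: 0.3298×171.88 + 0.3526×96.30 + 0.1399×38.74 + 0.1777×26.96 = 100.8519 per 10,000.
Difference = 109.3074 − 100.8519 = 8.4555.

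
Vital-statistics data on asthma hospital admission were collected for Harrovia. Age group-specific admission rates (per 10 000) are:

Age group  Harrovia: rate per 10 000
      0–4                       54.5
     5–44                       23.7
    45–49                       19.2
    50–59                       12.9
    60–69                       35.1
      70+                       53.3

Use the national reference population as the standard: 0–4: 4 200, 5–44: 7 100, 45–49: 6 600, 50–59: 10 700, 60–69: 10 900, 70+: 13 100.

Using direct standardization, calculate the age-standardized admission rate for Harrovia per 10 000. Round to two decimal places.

Standard total = 52 600; weights = 0.0798, 0.1350, 0.1255, 0.2034, 0.2072, 0.2490.
Standardized rate: 0.0798×54.5 + 0.1350×23.7 + 0.1255×19.2 + 0.2034×12.9 + 0.2072×35.1 + 0.2490×53.3 = 33.1319 per 10 000.

33.13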